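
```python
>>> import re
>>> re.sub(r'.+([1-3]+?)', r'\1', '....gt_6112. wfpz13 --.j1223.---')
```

'3.---'

This matches one or more of any character; then one or more of a character in [1-3] (lazy) (captured).
Matches: at [0:28] → '....gt_6112. wfpz13 --.j1223'.
Each match is replaced using the text its own group 1 captured.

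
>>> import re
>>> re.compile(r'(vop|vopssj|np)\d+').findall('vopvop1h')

With a single group, `findall` returns only what that group captured — 1 item.

['vop']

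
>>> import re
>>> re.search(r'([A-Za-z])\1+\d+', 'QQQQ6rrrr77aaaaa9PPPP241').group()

'QQQQ6'

`\1` has to match the exact text group 1 already captured.
Unlike `match`, `search` isn't anchored — it looks for the pattern anywhere in the string.
The match spans [0:5] → 'QQQQ6'.
Captured: group 1 = 'Q'.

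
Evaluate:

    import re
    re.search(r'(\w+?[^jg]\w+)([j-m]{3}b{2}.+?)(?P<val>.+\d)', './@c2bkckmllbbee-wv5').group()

'c2bkckmllbbee-wv5'

The pattern matches one or more of a word character (lazy), then any character except [jg], then one or more of a word character (captured); then exactly 3 of a character in [j-m], then exactly 2 of the literal 'b', then one or more of any character (lazy) (captured); then one or more of any character, then a digit (captured as 'val').
The match spans [3:20] → 'c2bkckmllbbee-wv5'.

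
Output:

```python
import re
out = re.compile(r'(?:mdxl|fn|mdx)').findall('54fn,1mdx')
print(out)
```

['fn', 'mdx']

With no groups in the pattern, `findall` gives back each whole match — 2 here.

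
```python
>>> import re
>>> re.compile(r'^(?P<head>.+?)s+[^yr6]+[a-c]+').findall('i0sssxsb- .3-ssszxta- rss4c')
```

Because the quantifier is non-greedy, it stops expanding at the earliest point where the rest of the pattern can succeed.
With a single group, `findall` returns only what that group captured — 1 item.

['i0']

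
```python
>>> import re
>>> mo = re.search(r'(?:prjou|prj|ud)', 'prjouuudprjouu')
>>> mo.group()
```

'prjou'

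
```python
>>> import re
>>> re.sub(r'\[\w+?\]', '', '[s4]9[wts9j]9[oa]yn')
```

Matches: at [0:4] → '[s4]'; at [5:12] → '[wts9j]'; at [13:17] → '[oa]'.
Every occurrence is swapped for ''.

'99yn'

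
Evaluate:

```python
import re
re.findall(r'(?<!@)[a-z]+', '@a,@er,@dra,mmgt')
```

A negative assertion filters positions out without eating any characters.
Scanning left to right: at [5:6] → 'r'; at [9:11] → 'ra'; at [12:16] → 'mmgt'.
No capturing groups, so `findall` returns the 3 full match strings.

['r', 'ra', 'mmgt']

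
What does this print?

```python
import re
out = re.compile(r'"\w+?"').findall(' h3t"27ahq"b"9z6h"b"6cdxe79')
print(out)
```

['"27ahq"', '"9z6h"']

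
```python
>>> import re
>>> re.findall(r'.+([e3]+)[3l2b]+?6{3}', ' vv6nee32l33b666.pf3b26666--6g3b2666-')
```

['3']

Pattern: one or more of any character; then one or more of one of [e3] (captured); then one or more of one of [3l2b] (lazy), then exactly 3 of a literal '6'.
Matches: at [0:36] match ' vv6nee32l33b666.pf3b26666--6g3b2666', group 1 = '3'.
`findall` collects group 1 from the one match (1 total).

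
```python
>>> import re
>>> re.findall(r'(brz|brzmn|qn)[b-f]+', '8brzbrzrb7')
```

['brz']

With a single group, `findall` returns only what that group captured — 1 item.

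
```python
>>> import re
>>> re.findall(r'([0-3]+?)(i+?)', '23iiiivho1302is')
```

[('23', 'i'), ('1302', 'i')]

Pattern: one or more of a character in [0-3] (lazy) (captured); then one or more of a literal 'i' (lazy) (captured).
A `+?`/`*?`/`{m,n}?` starts at its minimum and grows only as far as needed for what follows to match.
Scanning left to right: at [0:3] match '23i', groups = ('23', 'i'); at [9:14] match '1302i', groups = ('1302', 'i').
2 groups means each result is a tuple of 2 captured strings — 2 here.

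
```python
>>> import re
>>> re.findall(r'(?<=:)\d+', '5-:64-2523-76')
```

['64']

The positive lookaround only admits positions where the adjacent text matches; those characters stay outside the span.
With no groups in the pattern, `findall` gives back each whole match — 1 here.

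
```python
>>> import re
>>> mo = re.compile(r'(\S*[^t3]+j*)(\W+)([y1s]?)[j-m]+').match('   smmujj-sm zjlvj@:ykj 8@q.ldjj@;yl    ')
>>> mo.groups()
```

('   smmujj-sm zjlvj@:ykj 8@q.ldjj@', ';', 'y')

This matches zero or more of a non-whitespace character, then one or more of any character except [t3], then zero or more of the literal 'j' (captured); then one or more of a non-word character (captured); then optionally one of [y1s] (captured); then one or more of a character in [j-m].
`match` is anchored at position 0; if the pattern doesn't fit there, it returns None.
The match spans [0:36] → '   smmujj-sm zjlvj@:ykj 8@q.ldjj@;yl'.
Captured: group 1 = '   smmujj-sm zjlvj@:ykj 8@q.ldjj@', group 2 = ';', group 3 = 'y'.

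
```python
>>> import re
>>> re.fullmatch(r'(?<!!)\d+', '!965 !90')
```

`re.fullmatch` is like wrapping the pattern in `^…$` (in single-line mode).
Here there's no way to consume every character, so the call returns None.

None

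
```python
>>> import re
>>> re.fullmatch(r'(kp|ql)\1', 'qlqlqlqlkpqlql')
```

None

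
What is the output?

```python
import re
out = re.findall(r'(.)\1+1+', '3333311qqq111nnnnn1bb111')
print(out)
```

['3', 'q', 'n', 'b']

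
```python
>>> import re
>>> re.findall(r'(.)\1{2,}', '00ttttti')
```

`\1` has to match the exact text group 1 already captured.
With a single group, `findall` returns only what that group captured — 1 item.

['t']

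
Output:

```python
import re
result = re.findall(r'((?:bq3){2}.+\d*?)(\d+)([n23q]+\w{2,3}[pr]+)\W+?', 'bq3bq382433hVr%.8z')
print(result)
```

[('bq3bq3824', '3', '3hVr')]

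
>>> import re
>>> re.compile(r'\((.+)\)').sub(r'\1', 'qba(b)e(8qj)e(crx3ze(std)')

Matches: at [3:25] → '(b)e(8qj)e(crx3ze(std)'.
Each match is replaced using the text its own group 1 captured.

'qbab)e(8qj)e(crx3ze(std'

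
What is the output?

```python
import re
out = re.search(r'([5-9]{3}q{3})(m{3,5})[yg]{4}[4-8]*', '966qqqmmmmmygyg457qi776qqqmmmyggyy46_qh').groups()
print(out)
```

('966qqq', 'mmmmm')

Pattern: exactly 3 of a character in [5-9], then exactly 3 of a literal 'q' (captured); then 3 to 5 of a literal 'm' (captured); then exactly 4 of one of [yg], then zero or more of a character in [4-8].
`re.search` scans for the first position where the pattern succeeds.
The match spans [0:18] → '966qqqmmmmmygyg457'.
Captured: group 1 = '966qqq', group 2 = 'mmmmm'.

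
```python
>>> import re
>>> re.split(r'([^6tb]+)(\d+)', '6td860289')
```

With a capturing group present, the delimiter's captured portion is kept in the result list.

['6t', 'd8', '60289', '']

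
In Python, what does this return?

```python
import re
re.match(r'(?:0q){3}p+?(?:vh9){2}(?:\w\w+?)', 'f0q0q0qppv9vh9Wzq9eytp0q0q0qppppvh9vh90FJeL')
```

None

The pattern matches the literal '0q' repeated 3 times, then one or more of the literal 'p' (lazy), then the literal 'vh9' repeated 2 times; then a word character, then one or more of a word character (lazy) (non-capturing group).
`re.match` won't scan ahead — the pattern has to work from the very first character.
Here the pattern fails at index 0, so the call returns None.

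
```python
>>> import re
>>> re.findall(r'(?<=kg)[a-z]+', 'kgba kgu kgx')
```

The lookaround is zero-width — it requires the adjacent text to match without consuming it, so the asserted text isn't part of the match.
No capturing groups, so `findall` returns the 3 full match strings.

['ba', 'u', 'x']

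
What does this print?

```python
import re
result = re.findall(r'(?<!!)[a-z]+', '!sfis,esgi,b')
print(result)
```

['fis', 'esgi', 'b']

Because the assertion is negative and zero-width, positions next to the forbidden text are skipped.
Walking the string: at [2:5] → 'fis'; at [6:10] → 'esgi'; at [11:12] → 'b'.
With no groups in the pattern, `findall` gives back each whole match — 3 here.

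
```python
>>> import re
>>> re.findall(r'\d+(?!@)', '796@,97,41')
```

The negative lookaround is zero-width — it rules out positions where the adjacent text would match, without consuming anything.
Since nothing is captured, `findall` lists the 3 matched substrings directly.

['79', '97', '41']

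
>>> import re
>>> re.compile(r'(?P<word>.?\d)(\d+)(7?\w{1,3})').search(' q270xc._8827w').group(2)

Pattern: optionally any character, then a digit (captured as 'word'); then one or more of a digit (captured); then optionally a literal '7', then 1 to 3 of a word character (captured).
Unlike `match`, `search` isn't anchored — it looks for the pattern anywhere in the string.
The match spans [1:7] → 'q270xc'.
Captured: group 1 = 'q2', group 2 = '70', group 3 = 'xc'.

'70'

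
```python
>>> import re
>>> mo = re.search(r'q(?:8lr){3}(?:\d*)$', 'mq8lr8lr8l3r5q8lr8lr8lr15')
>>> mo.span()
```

(13, 25)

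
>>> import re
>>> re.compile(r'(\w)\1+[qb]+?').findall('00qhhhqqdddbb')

['0', 'h', 'd']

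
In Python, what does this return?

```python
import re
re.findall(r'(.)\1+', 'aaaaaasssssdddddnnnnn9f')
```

A backreference is literal: `\1` must see the identical characters the first group matched.
Matches: at [0:6] match 'aaaaaa', group 1 = 'a'; at [6:11] match 'sssss', group 1 = 's'; at [11:16] match 'ddddd', group 1 = 'd'; at [16:21] match 'nnnnn', group 1 = 'n'.
`findall` collects group 1 from each match (4 total).

['a', 's', 'd', 'n']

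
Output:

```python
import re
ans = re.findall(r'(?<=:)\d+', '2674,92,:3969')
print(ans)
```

['3969']

Because the assertion is zero-width, the text it checks is not consumed and won't appear in the result.
Matches: at [9:13] → '3969'.
With no groups in the pattern, `findall` gives back each whole match — 1 here.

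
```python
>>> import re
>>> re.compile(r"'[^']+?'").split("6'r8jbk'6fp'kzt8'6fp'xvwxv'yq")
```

Each match becomes a cut point; 4 segments remain.

['6', '6fp', '6fp', 'yq']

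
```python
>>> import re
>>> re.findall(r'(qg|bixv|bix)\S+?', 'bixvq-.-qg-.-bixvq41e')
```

`|` is ordered: at each position the engine commits to the first alternative that works.
With a single group, `findall` returns only what that group captured — 3 items.

['bixv', 'qg', 'bixv']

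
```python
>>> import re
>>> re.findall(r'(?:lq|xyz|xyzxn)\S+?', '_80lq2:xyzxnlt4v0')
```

['lq2', 'xyzx']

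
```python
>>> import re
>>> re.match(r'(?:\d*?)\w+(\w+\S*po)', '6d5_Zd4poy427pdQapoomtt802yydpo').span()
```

This matches zero or more of a digit (lazy) (non-capturing group); then one or more of a word character; then one or more of a word character, then zero or more of a non-whitespace character, then the literal 'po' (captured).
`match` is anchored at position 0; if the pattern doesn't fit there, it returns None.
The match spans [0:31] → '6d5_Zd4poy427pdQapoomtt802yydpo'.
Captured: group 1 = 'dpo'.

(0, 31)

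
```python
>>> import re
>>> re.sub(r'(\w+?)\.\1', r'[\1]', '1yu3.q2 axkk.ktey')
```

'1yu3.q2 axk[k]tey'

The backreference `\1` re-matches whatever the first group consumed, character for character.
Matches: at [11:14] → 'k.k'.
The replacement refers to a captured group, so each match is rewritten using its own captured text.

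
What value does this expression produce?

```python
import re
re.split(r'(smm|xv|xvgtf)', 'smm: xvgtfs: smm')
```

['', 'smm', ': ', 'xv', 'gtfs: ', 'smm', '']

Branches in `(...|...)` are attempted left-to-right; the first branch that allows the whole pattern to succeed is taken.
The group in the pattern means `split` returns the separators' captures alongside the pieces.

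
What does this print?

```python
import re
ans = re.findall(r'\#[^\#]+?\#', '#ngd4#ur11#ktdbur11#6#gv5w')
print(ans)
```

['#ngd4#', '#ktdbur11#']

Scanning left to right: at [0:6] → '#ngd4#'; at [10:20] → '#ktdbur11#'.
`findall` yields the raw match text (2 of them) because the pattern has no groups.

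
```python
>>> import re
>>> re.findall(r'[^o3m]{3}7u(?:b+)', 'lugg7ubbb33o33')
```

['ugg7ubbb']

The pattern matches exactly 3 of any character except [o3m], then the literal '7u'; then one or more of a literal 'b' (non-capturing group).
Walking the string: at [1:9] → 'ugg7ubbb'.
Since nothing is captured, `findall` lists the 1 matched substring directly.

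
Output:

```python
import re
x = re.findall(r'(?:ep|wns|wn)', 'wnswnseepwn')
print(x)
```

['wns', 'wns', 'ep', 'wn']

Alternation tries branches left to right and keeps the first one that lets the overall match succeed at that position.
Walking the string: at [0:3] → 'wns'; at [3:6] → 'wns'; at [7:9] → 'ep'; at [9:11] → 'wn'.
`findall` yields the raw match text (4 of them) because the pattern has no groups.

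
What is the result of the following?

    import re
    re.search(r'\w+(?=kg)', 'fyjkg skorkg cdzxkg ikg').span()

(0, 3)

The `(?=…)`/`(?<=…)` assertion just peeks at neighbouring text; it doesn't advance the match position.
`re.search` scans for the first position where the pattern succeeds.
The match spans [0:3] → 'fyj'.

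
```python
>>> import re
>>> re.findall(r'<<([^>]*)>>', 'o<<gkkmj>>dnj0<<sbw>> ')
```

With a single group, `findall` returns only what that group captured — 2 items.

['gkkmj', 'sbw']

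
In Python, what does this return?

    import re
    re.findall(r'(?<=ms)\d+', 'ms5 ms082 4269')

Because the assertion is zero-width, the text it checks is not consumed and won't appear in the result.
`findall` yields the raw match text (2 of them) because the pattern has no groups.

['5', '082']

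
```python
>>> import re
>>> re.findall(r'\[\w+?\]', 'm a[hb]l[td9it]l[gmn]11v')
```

Walking the string: at [3:7] → '[hb]'; at [8:15] → '[td9it]'; at [16:21] → '[gmn]'.
No capturing groups, so `findall` returns the 3 full match strings.

['[hb]', '[td9it]', '[gmn]']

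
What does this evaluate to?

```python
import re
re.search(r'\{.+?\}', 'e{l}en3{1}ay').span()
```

The `?` after the quantifier makes it lazy — it takes as little as possible before letting the rest of the pattern try.
The match spans [1:4] → '{l}'.

(1, 4)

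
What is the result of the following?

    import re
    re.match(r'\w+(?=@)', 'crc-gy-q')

`re.match` only tries the pattern at the start of the string.
Here the pattern fails at index 0, so the call returns None.

None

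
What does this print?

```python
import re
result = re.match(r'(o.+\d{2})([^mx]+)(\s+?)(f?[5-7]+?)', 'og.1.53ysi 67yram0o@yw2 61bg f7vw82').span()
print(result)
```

(0, 31)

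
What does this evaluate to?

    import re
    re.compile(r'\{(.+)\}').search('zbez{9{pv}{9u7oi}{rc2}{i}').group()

'{9{pv}{9u7oi}{rc2}{i}'

The match spans [4:25] → '{9{pv}{9u7oi}{rc2}{i}'.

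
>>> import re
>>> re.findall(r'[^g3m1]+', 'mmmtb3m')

The pattern matches one or more of any character except [g3m1].
Scanning left to right: at [3:5] → 'tb'.
`findall` yields the raw match text (1 of them) because the pattern has no groups.

['tb']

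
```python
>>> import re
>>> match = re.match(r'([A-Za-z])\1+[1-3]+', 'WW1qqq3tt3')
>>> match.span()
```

`\1` is not a pattern — it's the concrete string captured by group 1, re-applied verbatim.
With `match`, the pattern is implicitly anchored at the beginning.
The match spans [0:3] → 'WW1'.
Captured: group 1 = 'W'.

(0, 3)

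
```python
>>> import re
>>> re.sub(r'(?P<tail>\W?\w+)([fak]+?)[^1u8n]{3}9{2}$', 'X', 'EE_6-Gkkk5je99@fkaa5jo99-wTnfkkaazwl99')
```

Pattern: optionally a non-word character, then one or more of a word character (captured as 'tail'); then one or more of one of [fak] (lazy) (captured); then exactly 3 of any character except [1u8n], then exactly 2 of a literal '9'; then anchored at the end.
Matches: at [24:38] → '-wTnfkkaazwl99'.
Every occurrence is swapped for 'X'.

'EE_6-Gkkk5je99@fkaa5jo99X'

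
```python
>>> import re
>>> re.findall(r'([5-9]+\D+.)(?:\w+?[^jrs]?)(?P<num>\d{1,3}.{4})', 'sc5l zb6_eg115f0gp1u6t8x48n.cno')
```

[('5l zb6', '115f0gp'), ('6t8', '8n.cn')]

The pattern matches one or more of a character in [5-9], then one or more of a non-digit, then any character (captured); then one or more of a word character (lazy), then optionally any character except [jrs] (non-capturing group); then 1 to 3 of a digit, then exactly 4 of any character (captured as 'num').
2 groups means each result is a tuple of 2 captured strings — 2 here.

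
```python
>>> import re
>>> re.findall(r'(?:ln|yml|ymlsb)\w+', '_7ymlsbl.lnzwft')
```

No capturing groups, so `findall` returns the 2 full match strings.

['ymlsbl', 'lnzwft']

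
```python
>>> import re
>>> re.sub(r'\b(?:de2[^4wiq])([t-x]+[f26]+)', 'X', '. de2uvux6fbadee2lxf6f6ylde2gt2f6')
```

'. Xbadee2lxf6f6ylde2gt2f6'

This matches a word boundary (`\b`, zero-width); then the literal 'de2', then any character except [4wiq] (non-capturing group); then one or more of a character in [t-x], then one or more of one of [f26] (captured).
Matches: at [2:11] → 'de2uvux6f'.
Each match is replaced by 'X'.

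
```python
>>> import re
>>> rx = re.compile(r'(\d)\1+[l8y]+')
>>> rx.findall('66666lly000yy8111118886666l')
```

['6', '0', '1', '6']

`\1` has to match the exact text group 1 already captured.
One capturing group, so `findall` returns just the captured substring from each match — 4 in all.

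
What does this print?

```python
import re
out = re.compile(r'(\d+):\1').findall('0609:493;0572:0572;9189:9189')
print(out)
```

`\1` is not a pattern — it's the concrete string captured by group 1, re-applied verbatim.
Scanning left to right: at [9:18] match '0572:0572', group 1 = '0572'; at [19:28] match '9189:9189', group 1 = '9189'.
Because there's exactly one group, `findall` drops the full match and keeps group 1 from each hit.

['0572', '9189']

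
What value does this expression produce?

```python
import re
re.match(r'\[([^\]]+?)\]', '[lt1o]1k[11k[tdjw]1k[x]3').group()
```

`match` is anchored at position 0; if the pattern doesn't fit there, it returns None.
The match spans [0:6] → '[lt1o]'.
Captured: group 1 = 'lt1o'.

'[lt1o]'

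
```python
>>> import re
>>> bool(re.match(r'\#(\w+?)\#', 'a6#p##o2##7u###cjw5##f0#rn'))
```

With `match`, the pattern is implicitly anchored at the beginning.
Here the pattern fails at index 0, so the call returns None, and `bool(None)` is False.

False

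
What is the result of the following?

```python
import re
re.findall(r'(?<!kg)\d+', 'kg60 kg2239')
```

`(?!…)`/`(?<!…)` only lets a position through if the neighbouring text does NOT match; no characters are consumed.
Since nothing is captured, `findall` lists the 2 matched substrings directly.

['0', '239']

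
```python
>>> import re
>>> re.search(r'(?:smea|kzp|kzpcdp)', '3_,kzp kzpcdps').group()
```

'kzp'

`re.search` scans for the first position where the pattern succeeds.
The match spans [3:6] → 'kzp'.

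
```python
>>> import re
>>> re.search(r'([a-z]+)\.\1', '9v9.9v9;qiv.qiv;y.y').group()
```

A backreference is literal: `\1` must see the identical characters the first group matched.
The match spans [8:15] → 'qiv.qiv'.

'qiv.qiv'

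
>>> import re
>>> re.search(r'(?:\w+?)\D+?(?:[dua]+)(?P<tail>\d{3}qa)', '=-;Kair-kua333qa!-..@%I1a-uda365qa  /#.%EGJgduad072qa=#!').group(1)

Pattern: one or more of a word character (lazy) (non-capturing group); then one or more of a non-digit (lazy); then one or more of one of [dua] (non-capturing group); then exactly 3 of a digit, then the literal 'qa' (captured as 'tail').
`re.search` tries every starting position until one works.
The match spans [3:16] → 'Kair-kua333qa'.
Captured: group 1 = '333qa'.

'333qa'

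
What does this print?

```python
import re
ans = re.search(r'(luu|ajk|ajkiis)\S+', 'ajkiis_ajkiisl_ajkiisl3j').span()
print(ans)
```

(0, 24)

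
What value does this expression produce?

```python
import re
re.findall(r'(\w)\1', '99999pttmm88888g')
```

The backreference `\1` re-matches whatever the first group consumed, character for character.
Walking the string: at [0:2] match '99', group 1 = '9'; at [2:4] match '99', group 1 = '9'; at [6:8] match 'tt', group 1 = 't'; at [8:10] match 'mm', group 1 = 'm'; at [10:12] match '88', group 1 = '8'; ….
`findall` collects group 1 from each match (6 total).

['9', '9', 't', 'm', '8', '8']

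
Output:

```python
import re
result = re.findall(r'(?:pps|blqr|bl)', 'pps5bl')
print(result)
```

['pps', 'bl']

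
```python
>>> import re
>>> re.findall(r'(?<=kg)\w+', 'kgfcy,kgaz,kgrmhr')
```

['fcy', 'az', 'rmhr']

The positive lookaround only admits positions where the adjacent text matches; those characters stay outside the span.
Matches: at [2:5] → 'fcy'; at [8:10] → 'az'; at [13:17] → 'rmhr'.
Since nothing is captured, `findall` lists the 3 matched substrings directly.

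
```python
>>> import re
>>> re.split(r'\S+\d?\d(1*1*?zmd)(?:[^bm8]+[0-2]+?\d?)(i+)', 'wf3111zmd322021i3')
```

['', 'zmd', 'i', '3']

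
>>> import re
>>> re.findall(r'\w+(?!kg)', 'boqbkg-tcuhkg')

['boqbkg', 'tcuhkg']

The negative lookahead/lookbehind blocks any match where the forbidden context is present.
Scanning left to right: at [0:6] → 'boqbkg'; at [7:13] → 'tcuhkg'.
`findall` yields the raw match text (2 of them) because the pattern has no groups.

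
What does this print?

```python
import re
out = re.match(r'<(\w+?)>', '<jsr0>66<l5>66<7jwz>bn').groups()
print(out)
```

`re.match` won't scan ahead — the pattern has to work from the very first character.
The match spans [0:6] → '<jsr0>'.
Captured: group 1 = 'jsr0'.

('jsr0',)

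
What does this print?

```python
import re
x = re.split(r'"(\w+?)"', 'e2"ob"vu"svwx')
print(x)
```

['e2', 'ob', 'vu"svwx']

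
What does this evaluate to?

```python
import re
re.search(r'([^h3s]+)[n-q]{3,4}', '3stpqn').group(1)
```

Pattern: one or more of any character except [h3s] (captured); then 3 to 4 of a character in [n-q].
Unlike `match`, `search` isn't anchored — it looks for the pattern anywhere in the string.
The match spans [2:6] → 'tpqn'.
Captured: group 1 = 't'.

't'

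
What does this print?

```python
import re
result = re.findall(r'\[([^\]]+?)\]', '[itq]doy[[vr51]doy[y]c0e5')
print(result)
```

['itq', '[vr51', 'y']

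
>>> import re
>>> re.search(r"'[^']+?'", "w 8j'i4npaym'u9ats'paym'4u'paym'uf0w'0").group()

`re.search` scans for the first position where the pattern succeeds.
The match spans [4:13] → "'i4npaym'".

"'i4npaym'"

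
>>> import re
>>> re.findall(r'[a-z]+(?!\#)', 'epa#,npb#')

The negative lookaround is zero-width — it rules out positions where the adjacent text would match, without consuming anything.
Matches: at [0:2] → 'ep'; at [5:7] → 'np'.
No capturing groups, so `findall` returns the 2 full match strings.

['ep', 'np']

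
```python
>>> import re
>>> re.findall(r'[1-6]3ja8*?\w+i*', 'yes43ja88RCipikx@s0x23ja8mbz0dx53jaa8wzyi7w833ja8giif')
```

This matches a character in [1-6], then the literal '3ja', then zero or more of the literal '8' (lazy); then one or more of a word character, then zero or more of a literal 'i'.
Scanning left to right: at [3:16] → '43ja88RCipikx'; at [20:53] → '23ja8mbz0dx53jaa8wzyi7w833ja8giif'.
Since nothing is captured, `findall` lists the 2 matched substrings directly.

['43ja88RCipikx', '23ja8mbz0dx53jaa8wzyi7w833ja8giif']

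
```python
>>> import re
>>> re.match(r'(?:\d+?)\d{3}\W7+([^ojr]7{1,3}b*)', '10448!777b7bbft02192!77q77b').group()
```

'10448!777b7bb'

Pattern: one or more of a digit (lazy) (non-capturing group); then exactly 3 of a digit, then a non-word character, then one or more of the literal '7'; then any character except [ojr], then 1 to 3 of a literal '7', then zero or more of a literal 'b' (captured).
`re.match` won't scan ahead — the pattern has to work from the very first character.
The match spans [0:13] → '10448!777b7bb'.
Captured: group 1 = 'b7bb'.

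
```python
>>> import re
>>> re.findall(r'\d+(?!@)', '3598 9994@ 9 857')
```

Because the assertion is negative and zero-width, positions next to the forbidden text are skipped.
Scanning left to right: at [0:4] → '3598'; at [5:8] → '999'; at [11:12] → '9'; at [13:16] → '857'.
No capturing groups, so `findall` returns the 4 full match strings.

['3598', '999', '9', '857']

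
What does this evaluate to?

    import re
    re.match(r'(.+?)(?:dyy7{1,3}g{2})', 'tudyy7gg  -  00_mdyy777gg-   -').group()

Pattern: one or more of any character (lazy) (captured); then the literal 'dyy', then 1 to 3 of the literal '7', then exactly 2 of a literal 'g' (non-capturing group).
`re.match` won't scan ahead — the pattern has to work from the very first character.
The match spans [0:8] → 'tudyy7gg'.
Captured: group 1 = 'tu'.

'tudyy7gg'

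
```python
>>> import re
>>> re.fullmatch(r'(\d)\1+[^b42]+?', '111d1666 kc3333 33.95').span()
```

A backreference is literal: `\1` must see the identical characters the first group matched.
`re.fullmatch` is like wrapping the pattern in `^…$` (in single-line mode).
The match spans [0:21] → '111d1666 kc3333 33.95'.
Captured: group 1 = '1'.

(0, 21)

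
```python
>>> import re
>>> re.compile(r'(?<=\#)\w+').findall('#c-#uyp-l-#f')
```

Lookahead/lookbehind check context without consuming it, so the matched span excludes the asserted characters.
Matches: at [1:2] → 'c'; at [4:7] → 'uyp'; at [11:12] → 'f'.
With no groups in the pattern, `findall` gives back each whole match — 3 here.

['c', 'uyp', 'f']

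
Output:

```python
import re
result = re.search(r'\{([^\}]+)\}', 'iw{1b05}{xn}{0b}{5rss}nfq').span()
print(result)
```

(2, 8)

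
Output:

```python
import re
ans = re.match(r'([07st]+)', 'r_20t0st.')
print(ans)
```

This matches one or more of one of [07st] (captured).
`re.match` won't scan ahead — the pattern has to work from the very first character.
Here the string doesn't start with a match, so the call returns None.

None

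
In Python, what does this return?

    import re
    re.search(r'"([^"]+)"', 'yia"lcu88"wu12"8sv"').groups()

('lcu88',)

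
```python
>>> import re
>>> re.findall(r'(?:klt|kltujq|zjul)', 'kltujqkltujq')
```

['klt', 'klt']

`|` is ordered: at each position the engine commits to the first alternative that works.
With no groups in the pattern, `findall` gives back each whole match — 2 here.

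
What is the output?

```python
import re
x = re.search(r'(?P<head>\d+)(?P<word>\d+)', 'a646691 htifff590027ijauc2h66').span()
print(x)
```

(1, 7)

The match spans [1:7] → '646691'.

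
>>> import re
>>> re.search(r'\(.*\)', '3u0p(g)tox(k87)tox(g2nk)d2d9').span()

(4, 24)

`re.search` tries every starting position until one works.
The match spans [4:24] → '(g)tox(k87)tox(g2nk)'.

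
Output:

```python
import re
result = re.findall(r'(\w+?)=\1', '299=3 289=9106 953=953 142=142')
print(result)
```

['9', '953', '142']

After group 1 captures some text, `\1` only succeeds where that same text appears again.
Matches: at [8:11] match '9=9', group 1 = '9'; at [15:22] match '953=953', group 1 = '953'; at [23:30] match '142=142', group 1 = '142'.
Because there's exactly one group, `findall` drops the full match and keeps group 1 from each hit.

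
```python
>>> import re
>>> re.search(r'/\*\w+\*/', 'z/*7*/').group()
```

'/*7*/'

Unlike `match`, `search` isn't anchored — it looks for the pattern anywhere in the string.
The match spans [1:6] → '/*7*/'.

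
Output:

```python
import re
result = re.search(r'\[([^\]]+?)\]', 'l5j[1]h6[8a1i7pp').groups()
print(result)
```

The match spans [3:6] → '[1]'.
Captured: group 1 = '1'.

('1',)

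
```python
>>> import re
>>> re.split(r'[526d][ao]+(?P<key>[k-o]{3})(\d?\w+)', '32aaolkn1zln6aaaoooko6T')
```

Pattern: one of [526d], then one or more of one of [ao]; then exactly 3 of a character in [k-o] (captured as 'key'); then optionally a digit, then one or more of a word character (captured).
Matches to split on: at [1:23] → '2aaolkn1zln6aaaoooko6T'.
The group in the pattern means `split` returns the separators' captures alongside the pieces.

['3', 'lkn', '1zln6aaaoooko6T', '']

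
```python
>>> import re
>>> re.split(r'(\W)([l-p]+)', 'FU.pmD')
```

This matches a non-word character (captured); then one or more of a character in [l-p] (captured).
Matches to split on: at [2:5] → '.pm'.
`re.split` interleaves the captured-group text with the surrounding fragments.

['FU', '.', 'pm', 'D']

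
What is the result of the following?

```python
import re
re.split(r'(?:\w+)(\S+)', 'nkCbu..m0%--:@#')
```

The pattern matches one or more of a word character (non-capturing group); then one or more of a non-whitespace character (captured).
Matches to split on: at [0:15] → 'nkCbu..m0%--:@#'.
`re.split` interleaves the captured-group text with the surrounding fragments.

['', '..m0%--:@#', '']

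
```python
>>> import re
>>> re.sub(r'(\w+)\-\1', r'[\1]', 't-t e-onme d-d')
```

'[t] e-onme [d]'

After group 1 captures some text, `\1` only succeeds where that same text appears again.
Matches: at [0:3] → 't-t'; at [11:14] → 'd-d'.
`\1` in the replacement pulls in group 1's text for each match.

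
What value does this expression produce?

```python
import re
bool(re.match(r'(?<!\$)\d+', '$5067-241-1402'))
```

The negative lookahead/lookbehind blocks any match where the forbidden context is present.
`re.match` won't scan ahead — the pattern has to work from the very first character.
Here position 0 doesn't satisfy it, so the call returns None, and `bool(None)` is False.

False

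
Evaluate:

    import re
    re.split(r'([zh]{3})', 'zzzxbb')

['', 'zzz', 'xbb']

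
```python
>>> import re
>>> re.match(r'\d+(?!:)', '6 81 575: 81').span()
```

(0, 1)

Because the assertion is negative and zero-width, positions next to the forbidden text are skipped.
`re.match` only tries the pattern at the start of the string.
The match spans [0:1] → '6'.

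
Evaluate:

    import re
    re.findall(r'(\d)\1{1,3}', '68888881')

`\1` is not a pattern — it's the concrete string captured by group 1, re-applied verbatim.
One capturing group, so `findall` returns just the captured substring from each match — 2 in all.

['8', '8']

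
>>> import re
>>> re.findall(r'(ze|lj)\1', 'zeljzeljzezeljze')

A backreference is literal: `\1` must see the identical characters the first group matched.
Scanning left to right: at [8:12] match 'zeze', group 1 = 'ze'.
One capturing group, so `findall` returns just the captured substring from the one match — 1 in all.

['ze']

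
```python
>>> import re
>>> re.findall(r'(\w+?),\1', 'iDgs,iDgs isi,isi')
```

A backreference is literal: `\1` must see the identical characters the first group matched.
Scanning left to right: at [0:9] match 'iDgs,iDgs', group 1 = 'iDgs'; at [10:17] match 'isi,isi', group 1 = 'isi'.
Because there's exactly one group, `findall` drops the full match and keeps group 1 from each hit.

['iDgs', 'isi']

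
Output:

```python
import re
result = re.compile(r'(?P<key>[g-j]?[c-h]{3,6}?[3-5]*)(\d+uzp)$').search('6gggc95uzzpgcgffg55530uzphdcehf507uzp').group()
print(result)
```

The pattern matches optionally a character in [g-j], then 3 to 6 of a character in [c-h] (lazy), then zero or more of a character in [3-5] (captured as 'key'); then one or more of a digit, then the literal 'uzp' (captured); then anchored at the end.
Unlike `match`, `search` isn't anchored — it looks for the pattern anywhere in the string.
The match spans [25:37] → 'hdcehf507uzp'.
Captured: group 1 = 'hdcehf5', group 2 = '07uzp'.

hdcehf507uzp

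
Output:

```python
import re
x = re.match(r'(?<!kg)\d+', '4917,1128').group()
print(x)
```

4917

`re.match` only tries the pattern at the start of the string.
The match spans [0:4] → '4917'.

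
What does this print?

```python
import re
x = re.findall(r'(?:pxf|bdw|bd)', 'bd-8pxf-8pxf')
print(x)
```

Matches: at [0:2] → 'bd'; at [4:7] → 'pxf'; at [9:12] → 'pxf'.
With no groups in the pattern, `findall` gives back each whole match — 3 here.

['bd', 'pxf', 'pxf']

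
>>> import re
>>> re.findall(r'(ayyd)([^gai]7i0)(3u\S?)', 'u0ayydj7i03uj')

[('ayyd', 'j7i0', '3uj')]

Pattern: the literal 'ayy', then a literal 'd' (captured); then any character except [gai], then the literal '7i0' (captured); then the literal '3u', then optionally a non-whitespace character (captured).
Walking the string: at [2:13] match 'ayydj7i03uj', groups = ('ayyd', 'j7i0', '3uj').
3 groups means the one result is a tuple of 3 captured strings — 1 here.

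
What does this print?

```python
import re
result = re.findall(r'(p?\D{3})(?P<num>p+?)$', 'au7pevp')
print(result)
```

This matches optionally the literal 'p', then exactly 3 of a non-digit (captured); then one or more of a literal 'p' (lazy) (captured as 'num'); then anchored at the end.
Walking the string: at [3:7] match 'pevp', groups = ('pev', 'p').
`findall` packs the 2 group values into a tuple for every match.

[('pev', 'p')]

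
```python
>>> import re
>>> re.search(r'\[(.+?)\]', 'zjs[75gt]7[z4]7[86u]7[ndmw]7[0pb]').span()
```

The match spans [3:9] → '[75gt]'.

(3, 9)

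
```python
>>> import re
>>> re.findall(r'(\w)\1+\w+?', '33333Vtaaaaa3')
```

['3', 'a']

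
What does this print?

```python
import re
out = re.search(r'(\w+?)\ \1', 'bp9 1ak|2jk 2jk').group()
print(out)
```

`\1` is not a pattern — it's the concrete string captured by group 1, re-applied verbatim.
`re.search` scans for the first position where the pattern succeeds.
The match spans [8:15] → '2jk 2jk'.
Captured: group 1 = '2jk'.

2jk 2jk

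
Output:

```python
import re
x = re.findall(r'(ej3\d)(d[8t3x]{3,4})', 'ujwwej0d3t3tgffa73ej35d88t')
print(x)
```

[('ej35', 'd88t')]

This matches the literal 'ej3', then a digit (captured); then the literal 'd', then 3 to 4 of one of [8t3x] (captured).
Matches: at [18:26] match 'ej35d88t', groups = ('ej35', 'd88t').
`findall` packs the 2 group values into a tuple for every match.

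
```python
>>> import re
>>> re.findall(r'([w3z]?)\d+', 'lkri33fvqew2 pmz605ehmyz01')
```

['3', 'w', 'z', 'z']

The pattern matches optionally one of [w3z] (captured); then one or more of a digit.
Walking the string: at [4:6] match '33', group 1 = '3'; at [10:12] match 'w2', group 1 = 'w'; at [15:19] match 'z605', group 1 = 'z'; at [23:26] match 'z01', group 1 = 'z'.
One capturing group, so `findall` returns just the captured substring from each match — 4 in all.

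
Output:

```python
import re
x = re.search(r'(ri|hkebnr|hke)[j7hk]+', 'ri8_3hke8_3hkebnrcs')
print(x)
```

None

Unlike `match`, `search` isn't anchored — it looks for the pattern anywhere in the string.
Here the pattern never matches, so the call returns None.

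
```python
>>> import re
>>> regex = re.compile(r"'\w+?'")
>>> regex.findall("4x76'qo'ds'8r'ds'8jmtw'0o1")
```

["'qo'", "'8r'", "'8jmtw'"]

With no groups in the pattern, `findall` gives back each whole match — 3 here.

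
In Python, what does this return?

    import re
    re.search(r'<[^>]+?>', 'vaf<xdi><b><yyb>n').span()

`re.search` tries every starting position until one works.
The match spans [3:8] → '<xdi>'.

(3, 8)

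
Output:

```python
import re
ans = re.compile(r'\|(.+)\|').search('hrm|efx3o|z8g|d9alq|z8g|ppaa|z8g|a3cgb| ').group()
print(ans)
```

The match spans [3:39] → '|efx3o|z8g|d9alq|z8g|ppaa|z8g|a3cgb|'.

|efx3o|z8g|d9alq|z8g|ppaa|z8g|a3cgb|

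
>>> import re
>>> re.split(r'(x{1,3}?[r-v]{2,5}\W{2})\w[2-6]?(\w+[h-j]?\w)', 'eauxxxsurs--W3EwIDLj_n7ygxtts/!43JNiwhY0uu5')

['eau', 'xxxsurs--', 'EwIDLj_n7ygxtts', '/!43JNiwhY0uu5']

The pattern matches 1 to 3 of the literal 'x' (lazy), then 2 to 5 of a character in [r-v], then exactly 2 of a non-word character (captured); then a word character, then optionally a character in [2-6]; then one or more of a word character, then optionally a character in [h-j], then a word character (captured).
Matches to split on: at [3:29] → 'xxxsurs--W3EwIDLj_n7ygxtts'.
Because the pattern has a capturing group, `split` also inserts each captured text between the pieces.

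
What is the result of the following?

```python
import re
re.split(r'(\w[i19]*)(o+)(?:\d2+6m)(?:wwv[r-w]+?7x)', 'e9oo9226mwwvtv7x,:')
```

`re.split` interleaves the captured-group text with the surrounding fragments.

['', 'e9', 'oo', ',:']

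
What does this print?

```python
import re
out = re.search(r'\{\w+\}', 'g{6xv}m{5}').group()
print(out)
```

{6xv}

`re.search` tries every starting position until one works.
The match spans [1:6] → '{6xv}'.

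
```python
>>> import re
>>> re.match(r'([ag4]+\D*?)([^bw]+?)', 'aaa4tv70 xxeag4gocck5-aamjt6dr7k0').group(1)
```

The match spans [0:5] → 'aaa4t'.
Captured: group 1 = 'aaa4', group 2 = 't'.

'aaa4'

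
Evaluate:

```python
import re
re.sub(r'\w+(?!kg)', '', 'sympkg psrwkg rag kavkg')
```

`(?!…)`/`(?<!…)` only lets a position through if the neighbouring text does NOT match; no characters are consumed.
Every occurrence is swapped for ''.

'   '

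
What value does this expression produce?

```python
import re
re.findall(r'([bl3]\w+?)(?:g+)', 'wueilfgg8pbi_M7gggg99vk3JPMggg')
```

Pattern: one of [bl3], then one or more of a word character (lazy) (captured); then one or more of a literal 'g' (non-capturing group).
With the lazy modifier that quantifier settles for the fewest repetitions that let the rest of the pattern succeed (the atoms after it are unaffected and can still be greedy).
Scanning left to right: at [4:8] match 'lfgg', group 1 = 'lf'; at [10:19] match 'bi_M7gggg', group 1 = 'bi_M7'; at [23:30] match '3JPMggg', group 1 = '3JPM'.
Because there's exactly one group, `findall` drops the full match and keeps group 1 from each hit.

['lf', 'bi_M7', '3JPM']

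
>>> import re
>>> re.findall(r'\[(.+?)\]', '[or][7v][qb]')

With the lazy modifier that quantifier settles for the fewest repetitions that let the rest of the pattern succeed (the atoms after it are unaffected and can still be greedy).
`findall` collects group 1 from each match (3 total).

['or', '7v', 'qb']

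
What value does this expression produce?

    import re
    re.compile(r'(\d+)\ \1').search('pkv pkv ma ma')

`\1` has to match the exact text group 1 already captured.
Here no position works, so the call returns None.

None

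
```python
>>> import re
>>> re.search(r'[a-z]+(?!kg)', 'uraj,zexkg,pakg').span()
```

(0, 4)

The negative lookahead/lookbehind blocks any match where the forbidden context is present.
Unlike `match`, `search` isn't anchored — it looks for the pattern anywhere in the string.
The match spans [0:4] → 'uraj'.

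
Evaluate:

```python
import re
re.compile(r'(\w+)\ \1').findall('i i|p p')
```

['i', 'p']

`\1` is not a pattern — it's the concrete string captured by group 1, re-applied verbatim.
Because there's exactly one group, `findall` drops the full match and keeps group 1 from each hit.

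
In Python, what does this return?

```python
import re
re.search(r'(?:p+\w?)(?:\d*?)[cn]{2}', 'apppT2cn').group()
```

'pppT2cn'

The match spans [1:8] → 'pppT2cn'.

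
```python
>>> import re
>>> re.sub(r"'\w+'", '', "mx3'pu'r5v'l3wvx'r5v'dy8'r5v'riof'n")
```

'mx3r5vr5vr5vn'

Matches: at [3:7] → "'pu'"; at [10:17] → "'l3wvx'"; at [20:25] → "'dy8'"; at [28:34] → "'riof'".
Each match is replaced by ''.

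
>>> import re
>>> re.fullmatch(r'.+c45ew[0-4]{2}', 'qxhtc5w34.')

The pattern matches one or more of any character; then the literal 'c45', then the literal 'ew', then exactly 2 of a character in [0-4].
For `fullmatch`, every character of the input must be accounted for by the pattern.
Here there's no way to consume every character, so the call returns None.

None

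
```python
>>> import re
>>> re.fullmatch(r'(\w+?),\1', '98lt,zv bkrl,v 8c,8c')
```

None

After group 1 captures some text, `\1` only succeeds where that same text appears again.
`fullmatch` succeeds only if the pattern covers the string from start to end.
Here the string isn't matched end-to-end, so the call returns None.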